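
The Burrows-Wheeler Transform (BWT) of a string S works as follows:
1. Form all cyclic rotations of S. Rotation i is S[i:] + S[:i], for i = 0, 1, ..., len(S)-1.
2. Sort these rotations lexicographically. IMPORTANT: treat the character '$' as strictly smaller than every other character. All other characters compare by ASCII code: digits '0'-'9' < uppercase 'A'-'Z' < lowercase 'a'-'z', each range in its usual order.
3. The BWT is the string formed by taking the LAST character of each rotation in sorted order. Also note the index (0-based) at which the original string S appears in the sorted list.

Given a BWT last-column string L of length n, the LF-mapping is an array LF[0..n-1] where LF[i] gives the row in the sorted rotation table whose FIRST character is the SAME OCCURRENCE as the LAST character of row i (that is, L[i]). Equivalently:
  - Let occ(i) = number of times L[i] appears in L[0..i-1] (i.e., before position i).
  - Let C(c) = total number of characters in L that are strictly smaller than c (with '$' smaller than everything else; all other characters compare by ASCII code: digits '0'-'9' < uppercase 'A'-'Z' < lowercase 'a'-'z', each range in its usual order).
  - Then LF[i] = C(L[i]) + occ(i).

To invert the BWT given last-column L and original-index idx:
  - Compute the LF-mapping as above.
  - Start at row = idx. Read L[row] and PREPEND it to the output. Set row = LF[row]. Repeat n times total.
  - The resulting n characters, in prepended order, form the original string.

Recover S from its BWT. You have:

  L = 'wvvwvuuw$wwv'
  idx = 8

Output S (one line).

Answer: wvuvvuvwwww$

Derivation:
LF mapping: 7 3 4 8 5 1 2 9 0 10 11 6
Walk LF starting at row 8, prepending L[row]:
  step 1: row=8, L[8]='$', prepend. Next row=LF[8]=0
  step 2: row=0, L[0]='w', prepend. Next row=LF[0]=7
  step 3: row=7, L[7]='w', prepend. Next row=LF[7]=9
  step 4: row=9, L[9]='w', prepend. Next row=LF[9]=10
  step 5: row=10, L[10]='w', prepend. Next row=LF[10]=11
  step 6: row=11, L[11]='v', prepend. Next row=LF[11]=6
  step 7: row=6, L[6]='u', prepend. Next row=LF[6]=2
  step 8: row=2, L[2]='v', prepend. Next row=LF[2]=4
  step 9: row=4, L[4]='v', prepend. Next row=LF[4]=5
  step 10: row=5, L[5]='u', prepend. Next row=LF[5]=1
  step 11: row=1, L[1]='v', prepend. Next row=LF[1]=3
  step 12: row=3, L[3]='w', prepend. Next row=LF[3]=8
Reversed output: wvuvvuvwwww$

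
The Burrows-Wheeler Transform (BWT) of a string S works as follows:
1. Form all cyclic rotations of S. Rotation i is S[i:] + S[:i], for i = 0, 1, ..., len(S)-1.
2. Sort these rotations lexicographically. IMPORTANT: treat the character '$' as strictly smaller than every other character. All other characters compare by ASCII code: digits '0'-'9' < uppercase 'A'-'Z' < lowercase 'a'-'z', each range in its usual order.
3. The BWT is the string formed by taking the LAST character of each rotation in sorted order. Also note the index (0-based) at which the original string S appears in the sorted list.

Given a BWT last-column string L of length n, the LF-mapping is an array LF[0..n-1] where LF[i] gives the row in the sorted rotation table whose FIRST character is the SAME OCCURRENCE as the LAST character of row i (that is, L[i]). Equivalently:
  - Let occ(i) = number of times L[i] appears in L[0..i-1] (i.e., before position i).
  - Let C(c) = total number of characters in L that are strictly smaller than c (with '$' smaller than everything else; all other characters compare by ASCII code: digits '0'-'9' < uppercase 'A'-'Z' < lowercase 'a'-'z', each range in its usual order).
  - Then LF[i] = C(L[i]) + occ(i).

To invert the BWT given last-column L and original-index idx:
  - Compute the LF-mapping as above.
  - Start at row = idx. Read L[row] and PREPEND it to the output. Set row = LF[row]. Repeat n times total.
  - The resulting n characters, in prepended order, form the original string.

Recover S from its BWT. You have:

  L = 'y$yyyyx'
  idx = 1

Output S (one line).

Answer: xyyyyy$

Derivation:
LF mapping: 2 0 3 4 5 6 1
Walk LF starting at row 1, prepending L[row]:
  step 1: row=1, L[1]='$', prepend. Next row=LF[1]=0
  step 2: row=0, L[0]='y', prepend. Next row=LF[0]=2
  step 3: row=2, L[2]='y', prepend. Next row=LF[2]=3
  step 4: row=3, L[3]='y', prepend. Next row=LF[3]=4
  step 5: row=4, L[4]='y', prepend. Next row=LF[4]=5
  step 6: row=5, L[5]='y', prepend. Next row=LF[5]=6
  step 7: row=6, L[6]='x', prepend. Next row=LF[6]=1
Reversed output: xyyyyy$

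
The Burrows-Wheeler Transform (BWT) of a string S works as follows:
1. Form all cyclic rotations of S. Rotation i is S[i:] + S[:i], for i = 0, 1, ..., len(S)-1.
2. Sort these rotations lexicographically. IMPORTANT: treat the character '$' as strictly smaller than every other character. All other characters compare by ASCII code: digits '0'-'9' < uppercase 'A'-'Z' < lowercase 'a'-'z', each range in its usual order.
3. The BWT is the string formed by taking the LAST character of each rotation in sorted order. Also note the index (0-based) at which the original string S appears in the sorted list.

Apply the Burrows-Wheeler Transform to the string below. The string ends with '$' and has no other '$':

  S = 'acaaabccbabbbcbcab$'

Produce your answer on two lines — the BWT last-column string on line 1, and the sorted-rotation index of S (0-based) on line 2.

Answer: bcacba$acabcbaabcbb
6

Derivation:
All 19 rotations (rotation i = S[i:]+S[:i]):
  rot[0] = acaaabccbabbbcbcab$
  rot[1] = caaabccbabbbcbcab$a
  rot[2] = aaabccbabbbcbcab$ac
  rot[3] = aabccbabbbcbcab$aca
  rot[4] = abccbabbbcbcab$acaa
  rot[5] = bccbabbbcbcab$acaaa
  rot[6] = ccbabbbcbcab$acaaab
  rot[7] = cbabbbcbcab$acaaabc
  rot[8] = babbbcbcab$acaaabcc
  rot[9] = abbbcbcab$acaaabccb
  rot[10] = bbbcbcab$acaaabccba
  rot[11] = bbcbcab$acaaabccbab
  rot[12] = bcbcab$acaaabccbabb
  rot[13] = cbcab$acaaabccbabbb
  rot[14] = bcab$acaaabccbabbbc
  rot[15] = cab$acaaabccbabbbcb
  rot[16] = ab$acaaabccbabbbcbc
  rot[17] = b$acaaabccbabbbcbca
  rot[18] = $acaaabccbabbbcbcab
Sorted (with $ < everything):
  sorted[0] = $acaaabccbabbbcbcab  (last char: 'b')
  sorted[1] = aaabccbabbbcbcab$ac  (last char: 'c')
  sorted[2] = aabccbabbbcbcab$aca  (last char: 'a')
  sorted[3] = ab$acaaabccbabbbcbc  (last char: 'c')
  sorted[4] = abbbcbcab$acaaabccb  (last char: 'b')
  sorted[5] = abccbabbbcbcab$acaa  (last char: 'a')
  sorted[6] = acaaabccbabbbcbcab$  (last char: '$')
  sorted[7] = b$acaaabccbabbbcbca  (last char: 'a')
  sorted[8] = babbbcbcab$acaaabcc  (last char: 'c')
  sorted[9] = bbbcbcab$acaaabccba  (last char: 'a')
  sorted[10] = bbcbcab$acaaabccbab  (last char: 'b')
  sorted[11] = bcab$acaaabccbabbbc  (last char: 'c')
  sorted[12] = bcbcab$acaaabccbabb  (last char: 'b')
  sorted[13] = bccbabbbcbcab$acaaa  (last char: 'a')
  sorted[14] = caaabccbabbbcbcab$a  (last char: 'a')
  sorted[15] = cab$acaaabccbabbbcb  (last char: 'b')
  sorted[16] = cbabbbcbcab$acaaabc  (last char: 'c')
  sorted[17] = cbcab$acaaabccbabbb  (last char: 'b')
  sorted[18] = ccbabbbcbcab$acaaab  (last char: 'b')
Last column: bcacba$acabcbaabcbb
Original string S is at sorted index 6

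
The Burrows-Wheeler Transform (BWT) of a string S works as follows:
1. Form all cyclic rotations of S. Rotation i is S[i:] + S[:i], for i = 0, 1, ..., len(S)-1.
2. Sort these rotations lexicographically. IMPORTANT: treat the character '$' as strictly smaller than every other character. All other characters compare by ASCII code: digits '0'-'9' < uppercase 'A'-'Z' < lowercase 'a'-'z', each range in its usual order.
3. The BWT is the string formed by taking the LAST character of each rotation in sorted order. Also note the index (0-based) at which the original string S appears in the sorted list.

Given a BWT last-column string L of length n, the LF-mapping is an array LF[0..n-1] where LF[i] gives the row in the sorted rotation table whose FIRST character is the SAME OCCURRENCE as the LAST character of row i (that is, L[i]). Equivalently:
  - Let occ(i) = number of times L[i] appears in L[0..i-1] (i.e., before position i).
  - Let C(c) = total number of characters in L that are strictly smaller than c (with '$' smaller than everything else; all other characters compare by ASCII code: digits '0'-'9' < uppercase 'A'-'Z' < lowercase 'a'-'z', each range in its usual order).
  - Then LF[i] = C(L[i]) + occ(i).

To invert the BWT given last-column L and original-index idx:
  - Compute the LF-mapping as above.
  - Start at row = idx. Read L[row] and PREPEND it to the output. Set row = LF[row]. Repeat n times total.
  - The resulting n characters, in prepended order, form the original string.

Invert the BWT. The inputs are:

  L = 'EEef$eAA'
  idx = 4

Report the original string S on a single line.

LF mapping: 3 4 5 7 0 6 1 2
Walk LF starting at row 4, prepending L[row]:
  step 1: row=4, L[4]='$', prepend. Next row=LF[4]=0
  step 2: row=0, L[0]='E', prepend. Next row=LF[0]=3
  step 3: row=3, L[3]='f', prepend. Next row=LF[3]=7
  step 4: row=7, L[7]='A', prepend. Next row=LF[7]=2
  step 5: row=2, L[2]='e', prepend. Next row=LF[2]=5
  step 6: row=5, L[5]='e', prepend. Next row=LF[5]=6
  step 7: row=6, L[6]='A', prepend. Next row=LF[6]=1
  step 8: row=1, L[1]='E', prepend. Next row=LF[1]=4
Reversed output: EAeeAfE$

Answer: EAeeAfE$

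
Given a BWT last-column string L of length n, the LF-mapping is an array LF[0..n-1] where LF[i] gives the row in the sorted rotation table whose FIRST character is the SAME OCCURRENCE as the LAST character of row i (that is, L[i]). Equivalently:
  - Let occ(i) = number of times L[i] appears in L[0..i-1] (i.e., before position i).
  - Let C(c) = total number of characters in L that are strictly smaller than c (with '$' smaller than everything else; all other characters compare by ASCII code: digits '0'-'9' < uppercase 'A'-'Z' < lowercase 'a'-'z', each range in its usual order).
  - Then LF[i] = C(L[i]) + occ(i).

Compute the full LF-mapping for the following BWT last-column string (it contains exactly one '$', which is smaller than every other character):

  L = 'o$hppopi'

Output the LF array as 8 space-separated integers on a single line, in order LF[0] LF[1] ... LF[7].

Answer: 3 0 1 5 6 4 7 2

Derivation:
Char counts: '$':1, 'h':1, 'i':1, 'o':2, 'p':3
C (first-col start): C('$')=0, C('h')=1, C('i')=2, C('o')=3, C('p')=5
L[0]='o': occ=0, LF[0]=C('o')+0=3+0=3
L[1]='$': occ=0, LF[1]=C('$')+0=0+0=0
L[2]='h': occ=0, LF[2]=C('h')+0=1+0=1
L[3]='p': occ=0, LF[3]=C('p')+0=5+0=5
L[4]='p': occ=1, LF[4]=C('p')+1=5+1=6
L[5]='o': occ=1, LF[5]=C('o')+1=3+1=4
L[6]='p': occ=2, LF[6]=C('p')+2=5+2=7
L[7]='i': occ=0, LF[7]=C('i')+0=2+0=2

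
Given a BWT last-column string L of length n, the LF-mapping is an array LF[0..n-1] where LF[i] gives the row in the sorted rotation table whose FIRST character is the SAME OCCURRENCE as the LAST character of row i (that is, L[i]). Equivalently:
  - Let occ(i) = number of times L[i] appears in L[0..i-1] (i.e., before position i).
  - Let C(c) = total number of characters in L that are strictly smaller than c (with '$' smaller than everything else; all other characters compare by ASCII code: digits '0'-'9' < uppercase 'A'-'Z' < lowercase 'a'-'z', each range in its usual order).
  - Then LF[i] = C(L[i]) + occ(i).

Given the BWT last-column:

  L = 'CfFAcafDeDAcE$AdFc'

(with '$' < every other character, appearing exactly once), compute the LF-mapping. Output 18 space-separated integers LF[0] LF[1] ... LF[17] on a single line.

Answer: 4 16 8 1 11 10 17 5 15 6 2 12 7 0 3 14 9 13

Derivation:
Char counts: '$':1, 'A':3, 'C':1, 'D':2, 'E':1, 'F':2, 'a':1, 'c':3, 'd':1, 'e':1, 'f':2
C (first-col start): C('$')=0, C('A')=1, C('C')=4, C('D')=5, C('E')=7, C('F')=8, C('a')=10, C('c')=11, C('d')=14, C('e')=15, C('f')=16
L[0]='C': occ=0, LF[0]=C('C')+0=4+0=4
L[1]='f': occ=0, LF[1]=C('f')+0=16+0=16
L[2]='F': occ=0, LF[2]=C('F')+0=8+0=8
L[3]='A': occ=0, LF[3]=C('A')+0=1+0=1
L[4]='c': occ=0, LF[4]=C('c')+0=11+0=11
L[5]='a': occ=0, LF[5]=C('a')+0=10+0=10
L[6]='f': occ=1, LF[6]=C('f')+1=16+1=17
L[7]='D': occ=0, LF[7]=C('D')+0=5+0=5
L[8]='e': occ=0, LF[8]=C('e')+0=15+0=15
L[9]='D': occ=1, LF[9]=C('D')+1=5+1=6
L[10]='A': occ=1, LF[10]=C('A')+1=1+1=2
L[11]='c': occ=1, LF[11]=C('c')+1=11+1=12
L[12]='E': occ=0, LF[12]=C('E')+0=7+0=7
L[13]='$': occ=0, LF[13]=C('$')+0=0+0=0
L[14]='A': occ=2, LF[14]=C('A')+2=1+2=3
L[15]='d': occ=0, LF[15]=C('d')+0=14+0=14
L[16]='F': occ=1, LF[16]=C('F')+1=8+1=9
L[17]='c': occ=2, LF[17]=C('c')+2=11+2=13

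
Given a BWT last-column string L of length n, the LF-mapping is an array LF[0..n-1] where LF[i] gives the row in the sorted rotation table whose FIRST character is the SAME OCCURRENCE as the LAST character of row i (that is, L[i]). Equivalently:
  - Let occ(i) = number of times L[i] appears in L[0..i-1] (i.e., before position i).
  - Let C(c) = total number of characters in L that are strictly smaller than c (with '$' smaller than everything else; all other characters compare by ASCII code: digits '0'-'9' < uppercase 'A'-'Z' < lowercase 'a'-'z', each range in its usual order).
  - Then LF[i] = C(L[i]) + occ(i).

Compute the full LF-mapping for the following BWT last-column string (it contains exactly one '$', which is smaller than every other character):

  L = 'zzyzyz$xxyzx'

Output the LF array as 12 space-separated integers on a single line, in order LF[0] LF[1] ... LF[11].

Char counts: '$':1, 'x':3, 'y':3, 'z':5
C (first-col start): C('$')=0, C('x')=1, C('y')=4, C('z')=7
L[0]='z': occ=0, LF[0]=C('z')+0=7+0=7
L[1]='z': occ=1, LF[1]=C('z')+1=7+1=8
L[2]='y': occ=0, LF[2]=C('y')+0=4+0=4
L[3]='z': occ=2, LF[3]=C('z')+2=7+2=9
L[4]='y': occ=1, LF[4]=C('y')+1=4+1=5
L[5]='z': occ=3, LF[5]=C('z')+3=7+3=10
L[6]='$': occ=0, LF[6]=C('$')+0=0+0=0
L[7]='x': occ=0, LF[7]=C('x')+0=1+0=1
L[8]='x': occ=1, LF[8]=C('x')+1=1+1=2
L[9]='y': occ=2, LF[9]=C('y')+2=4+2=6
L[10]='z': occ=4, LF[10]=C('z')+4=7+4=11
L[11]='x': occ=2, LF[11]=C('x')+2=1+2=3

Answer: 7 8 4 9 5 10 0 1 2 6 11 3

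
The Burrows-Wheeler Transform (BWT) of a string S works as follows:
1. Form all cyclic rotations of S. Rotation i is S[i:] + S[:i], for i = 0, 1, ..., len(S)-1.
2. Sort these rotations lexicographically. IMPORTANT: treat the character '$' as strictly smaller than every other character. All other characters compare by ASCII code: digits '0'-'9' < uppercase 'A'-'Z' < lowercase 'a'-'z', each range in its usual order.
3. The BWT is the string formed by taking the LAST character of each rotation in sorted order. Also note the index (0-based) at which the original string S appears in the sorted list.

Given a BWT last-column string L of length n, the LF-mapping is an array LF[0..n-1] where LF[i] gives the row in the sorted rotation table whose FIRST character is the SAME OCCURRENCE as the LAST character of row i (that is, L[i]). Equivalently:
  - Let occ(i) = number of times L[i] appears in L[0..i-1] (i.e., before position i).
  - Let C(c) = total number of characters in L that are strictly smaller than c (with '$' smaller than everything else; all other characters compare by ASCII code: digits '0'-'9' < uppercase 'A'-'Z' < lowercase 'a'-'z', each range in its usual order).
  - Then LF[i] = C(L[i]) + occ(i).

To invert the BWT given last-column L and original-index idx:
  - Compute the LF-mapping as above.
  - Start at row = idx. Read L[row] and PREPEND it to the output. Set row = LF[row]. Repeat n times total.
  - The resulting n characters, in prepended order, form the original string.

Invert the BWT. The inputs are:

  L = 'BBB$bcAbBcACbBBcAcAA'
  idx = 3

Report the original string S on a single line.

Answer: AcAccBBABbAcbCBbBAB$

Derivation:
LF mapping: 6 7 8 0 13 16 1 14 9 17 2 12 15 10 11 18 3 19 4 5
Walk LF starting at row 3, prepending L[row]:
  step 1: row=3, L[3]='$', prepend. Next row=LF[3]=0
  step 2: row=0, L[0]='B', prepend. Next row=LF[0]=6
  step 3: row=6, L[6]='A', prepend. Next row=LF[6]=1
  step 4: row=1, L[1]='B', prepend. Next row=LF[1]=7
  step 5: row=7, L[7]='b', prepend. Next row=LF[7]=14
  step 6: row=14, L[14]='B', prepend. Next row=LF[14]=11
  step 7: row=11, L[11]='C', prepend. Next row=LF[11]=12
  step 8: row=12, L[12]='b', prepend. Next row=LF[12]=15
  step 9: row=15, L[15]='c', prepend. Next row=LF[15]=18
  step 10: row=18, L[18]='A', prepend. Next row=LF[18]=4
  step 11: row=4, L[4]='b', prepend. Next row=LF[4]=13
  step 12: row=13, L[13]='B', prepend. Next row=LF[13]=10
  step 13: row=10, L[10]='A', prepend. Next row=LF[10]=2
  step 14: row=2, L[2]='B', prepend. Next row=LF[2]=8
  step 15: row=8, L[8]='B', prepend. Next row=LF[8]=9
  step 16: row=9, L[9]='c', prepend. Next row=LF[9]=17
  step 17: row=17, L[17]='c', prepend. Next row=LF[17]=19
  step 18: row=19, L[19]='A', prepend. Next row=LF[19]=5
  step 19: row=5, L[5]='c', prepend. Next row=LF[5]=16
  step 20: row=16, L[16]='A', prepend. Next row=LF[16]=3
Reversed output: AcAccBBABbAcbCBbBAB$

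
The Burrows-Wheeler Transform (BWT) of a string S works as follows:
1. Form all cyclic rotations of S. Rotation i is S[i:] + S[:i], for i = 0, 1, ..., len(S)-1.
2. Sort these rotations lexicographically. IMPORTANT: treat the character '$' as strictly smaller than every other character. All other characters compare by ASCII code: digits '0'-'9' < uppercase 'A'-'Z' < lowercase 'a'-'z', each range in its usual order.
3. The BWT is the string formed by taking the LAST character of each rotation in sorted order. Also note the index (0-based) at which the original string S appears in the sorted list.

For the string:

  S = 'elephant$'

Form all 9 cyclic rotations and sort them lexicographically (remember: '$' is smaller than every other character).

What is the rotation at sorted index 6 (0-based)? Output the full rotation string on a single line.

Answer: nt$elepha

Derivation:
All 9 rotations (rotation i = S[i:]+S[:i]):
  rot[0] = elephant$
  rot[1] = lephant$e
  rot[2] = ephant$el
  rot[3] = phant$ele
  rot[4] = hant$elep
  rot[5] = ant$eleph
  rot[6] = nt$elepha
  rot[7] = t$elephan
  rot[8] = $elephant
Sorted (with $ < everything):
  sorted[0] = $elephant
  sorted[1] = ant$eleph
  sorted[2] = elephant$
  sorted[3] = ephant$el
  sorted[4] = hant$elep
  sorted[5] = lephant$e
  sorted[6] = nt$elepha
  sorted[7] = phant$ele
  sorted[8] = t$elephan
sorted[6] = nt$elepha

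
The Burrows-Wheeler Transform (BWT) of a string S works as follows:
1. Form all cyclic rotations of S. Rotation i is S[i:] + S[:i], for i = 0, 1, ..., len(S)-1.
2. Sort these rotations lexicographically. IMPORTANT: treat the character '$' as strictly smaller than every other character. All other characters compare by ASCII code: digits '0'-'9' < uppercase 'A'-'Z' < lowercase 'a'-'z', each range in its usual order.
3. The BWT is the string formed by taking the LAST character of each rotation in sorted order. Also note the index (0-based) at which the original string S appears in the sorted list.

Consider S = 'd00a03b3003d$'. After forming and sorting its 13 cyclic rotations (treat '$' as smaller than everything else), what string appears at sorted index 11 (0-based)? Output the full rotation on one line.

Answer: d$d00a03b3003

Derivation:
All 13 rotations (rotation i = S[i:]+S[:i]):
  rot[0] = d00a03b3003d$
  rot[1] = 00a03b3003d$d
  rot[2] = 0a03b3003d$d0
  rot[3] = a03b3003d$d00
  rot[4] = 03b3003d$d00a
  rot[5] = 3b3003d$d00a0
  rot[6] = b3003d$d00a03
  rot[7] = 3003d$d00a03b
  rot[8] = 003d$d00a03b3
  rot[9] = 03d$d00a03b30
  rot[10] = 3d$d00a03b300
  rot[11] = d$d00a03b3003
  rot[12] = $d00a03b3003d
Sorted (with $ < everything):
  sorted[0] = $d00a03b3003d
  sorted[1] = 003d$d00a03b3
  sorted[2] = 00a03b3003d$d
  sorted[3] = 03b3003d$d00a
  sorted[4] = 03d$d00a03b30
  sorted[5] = 0a03b3003d$d0
  sorted[6] = 3003d$d00a03b
  sorted[7] = 3b3003d$d00a0
  sorted[8] = 3d$d00a03b300
  sorted[9] = a03b3003d$d00
  sorted[10] = b3003d$d00a03
  sorted[11] = d$d00a03b3003
  sorted[12] = d00a03b3003d$
sorted[11] = d$d00a03b3003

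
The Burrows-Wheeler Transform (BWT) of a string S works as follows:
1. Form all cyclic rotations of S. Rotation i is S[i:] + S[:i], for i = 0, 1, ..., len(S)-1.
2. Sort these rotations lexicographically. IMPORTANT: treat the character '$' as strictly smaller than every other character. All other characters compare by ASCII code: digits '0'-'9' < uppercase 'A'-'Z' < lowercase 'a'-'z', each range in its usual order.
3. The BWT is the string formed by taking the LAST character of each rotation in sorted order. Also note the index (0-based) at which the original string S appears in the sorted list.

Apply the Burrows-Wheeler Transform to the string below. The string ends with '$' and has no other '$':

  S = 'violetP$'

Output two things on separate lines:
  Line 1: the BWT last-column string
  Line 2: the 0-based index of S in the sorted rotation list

All 8 rotations (rotation i = S[i:]+S[:i]):
  rot[0] = violetP$
  rot[1] = ioletP$v
  rot[2] = oletP$vi
  rot[3] = letP$vio
  rot[4] = etP$viol
  rot[5] = tP$viole
  rot[6] = P$violet
  rot[7] = $violetP
Sorted (with $ < everything):
  sorted[0] = $violetP  (last char: 'P')
  sorted[1] = P$violet  (last char: 't')
  sorted[2] = etP$viol  (last char: 'l')
  sorted[3] = ioletP$v  (last char: 'v')
  sorted[4] = letP$vio  (last char: 'o')
  sorted[5] = oletP$vi  (last char: 'i')
  sorted[6] = tP$viole  (last char: 'e')
  sorted[7] = violetP$  (last char: '$')
Last column: Ptlvoie$
Original string S is at sorted index 7

Answer: Ptlvoie$
7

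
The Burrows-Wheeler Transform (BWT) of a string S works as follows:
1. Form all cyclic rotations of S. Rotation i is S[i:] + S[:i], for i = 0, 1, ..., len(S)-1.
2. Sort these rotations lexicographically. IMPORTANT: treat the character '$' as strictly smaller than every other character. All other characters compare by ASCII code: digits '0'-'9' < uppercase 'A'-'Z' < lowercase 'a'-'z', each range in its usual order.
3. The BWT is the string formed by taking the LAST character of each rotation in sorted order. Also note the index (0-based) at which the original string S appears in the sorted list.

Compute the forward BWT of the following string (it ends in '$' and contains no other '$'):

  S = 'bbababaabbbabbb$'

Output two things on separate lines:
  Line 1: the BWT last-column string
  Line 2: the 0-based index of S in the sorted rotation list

Answer: bbbbbabaabbb$baa
12

Derivation:
All 16 rotations (rotation i = S[i:]+S[:i]):
  rot[0] = bbababaabbbabbb$
  rot[1] = bababaabbbabbb$b
  rot[2] = ababaabbbabbb$bb
  rot[3] = babaabbbabbb$bba
  rot[4] = abaabbbabbb$bbab
  rot[5] = baabbbabbb$bbaba
  rot[6] = aabbbabbb$bbabab
  rot[7] = abbbabbb$bbababa
  rot[8] = bbbabbb$bbababaa
  rot[9] = bbabbb$bbababaab
  rot[10] = babbb$bbababaabb
  rot[11] = abbb$bbababaabbb
  rot[12] = bbb$bbababaabbba
  rot[13] = bb$bbababaabbbab
  rot[14] = b$bbababaabbbabb
  rot[15] = $bbababaabbbabbb
Sorted (with $ < everything):
  sorted[0] = $bbababaabbbabbb  (last char: 'b')
  sorted[1] = aabbbabbb$bbabab  (last char: 'b')
  sorted[2] = abaabbbabbb$bbab  (last char: 'b')
  sorted[3] = ababaabbbabbb$bb  (last char: 'b')
  sorted[4] = abbb$bbababaabbb  (last char: 'b')
  sorted[5] = abbbabbb$bbababa  (last char: 'a')
  sorted[6] = b$bbababaabbbabb  (last char: 'b')
  sorted[7] = baabbbabbb$bbaba  (last char: 'a')
  sorted[8] = babaabbbabbb$bba  (last char: 'a')
  sorted[9] = bababaabbbabbb$b  (last char: 'b')
  sorted[10] = babbb$bbababaabb  (last char: 'b')
  sorted[11] = bb$bbababaabbbab  (last char: 'b')
  sorted[12] = bbababaabbbabbb$  (last char: '$')
  sorted[13] = bbabbb$bbababaab  (last char: 'b')
  sorted[14] = bbb$bbababaabbba  (last char: 'a')
  sorted[15] = bbbabbb$bbababaa  (last char: 'a')
Last column: bbbbbabaabbb$baa
Original string S is at sorted index 12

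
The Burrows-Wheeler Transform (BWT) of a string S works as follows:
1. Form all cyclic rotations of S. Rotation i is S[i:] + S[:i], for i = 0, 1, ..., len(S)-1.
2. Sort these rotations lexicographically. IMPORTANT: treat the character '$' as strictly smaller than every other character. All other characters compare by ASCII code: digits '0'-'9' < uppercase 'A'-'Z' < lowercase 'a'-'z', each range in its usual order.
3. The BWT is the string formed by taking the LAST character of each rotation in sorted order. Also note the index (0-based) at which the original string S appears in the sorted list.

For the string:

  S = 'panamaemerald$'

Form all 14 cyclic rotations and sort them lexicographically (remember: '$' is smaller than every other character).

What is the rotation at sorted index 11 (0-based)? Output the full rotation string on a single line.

All 14 rotations (rotation i = S[i:]+S[:i]):
  rot[0] = panamaemerald$
  rot[1] = anamaemerald$p
  rot[2] = namaemerald$pa
  rot[3] = amaemerald$pan
  rot[4] = maemerald$pana
  rot[5] = aemerald$panam
  rot[6] = emerald$panama
  rot[7] = merald$panamae
  rot[8] = erald$panamaem
  rot[9] = rald$panamaeme
  rot[10] = ald$panamaemer
  rot[11] = ld$panamaemera
  rot[12] = d$panamaemeral
  rot[13] = $panamaemerald
Sorted (with $ < everything):
  sorted[0] = $panamaemerald
  sorted[1] = aemerald$panam
  sorted[2] = ald$panamaemer
  sorted[3] = amaemerald$pan
  sorted[4] = anamaemerald$p
  sorted[5] = d$panamaemeral
  sorted[6] = emerald$panama
  sorted[7] = erald$panamaem
  sorted[8] = ld$panamaemera
  sorted[9] = maemerald$pana
  sorted[10] = merald$panamae
  sorted[11] = namaemerald$pa
  sorted[12] = panamaemerald$
  sorted[13] = rald$panamaeme
sorted[11] = namaemerald$pa

Answer: namaemerald$pa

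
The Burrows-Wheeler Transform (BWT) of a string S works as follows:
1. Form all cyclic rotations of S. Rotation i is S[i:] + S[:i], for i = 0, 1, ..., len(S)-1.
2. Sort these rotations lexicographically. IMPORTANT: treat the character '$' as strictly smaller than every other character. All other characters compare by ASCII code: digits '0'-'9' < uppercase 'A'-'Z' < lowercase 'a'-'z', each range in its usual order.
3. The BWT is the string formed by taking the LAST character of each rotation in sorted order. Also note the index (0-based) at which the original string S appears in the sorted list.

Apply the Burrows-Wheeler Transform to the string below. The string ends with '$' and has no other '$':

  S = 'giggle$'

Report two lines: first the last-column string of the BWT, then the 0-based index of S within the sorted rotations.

All 7 rotations (rotation i = S[i:]+S[:i]):
  rot[0] = giggle$
  rot[1] = iggle$g
  rot[2] = ggle$gi
  rot[3] = gle$gig
  rot[4] = le$gigg
  rot[5] = e$giggl
  rot[6] = $giggle
Sorted (with $ < everything):
  sorted[0] = $giggle  (last char: 'e')
  sorted[1] = e$giggl  (last char: 'l')
  sorted[2] = ggle$gi  (last char: 'i')
  sorted[3] = giggle$  (last char: '$')
  sorted[4] = gle$gig  (last char: 'g')
  sorted[5] = iggle$g  (last char: 'g')
  sorted[6] = le$gigg  (last char: 'g')
Last column: eli$ggg
Original string S is at sorted index 3

Answer: eli$ggg
3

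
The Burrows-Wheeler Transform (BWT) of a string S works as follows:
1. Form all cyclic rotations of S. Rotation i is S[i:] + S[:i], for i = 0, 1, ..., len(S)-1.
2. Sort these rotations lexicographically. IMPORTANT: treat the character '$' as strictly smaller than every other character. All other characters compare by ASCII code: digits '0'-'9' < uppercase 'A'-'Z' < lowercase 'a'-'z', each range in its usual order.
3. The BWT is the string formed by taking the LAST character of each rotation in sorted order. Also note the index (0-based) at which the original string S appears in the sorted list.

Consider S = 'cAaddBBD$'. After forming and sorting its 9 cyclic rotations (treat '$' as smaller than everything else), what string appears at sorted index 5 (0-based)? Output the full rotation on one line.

All 9 rotations (rotation i = S[i:]+S[:i]):
  rot[0] = cAaddBBD$
  rot[1] = AaddBBD$c
  rot[2] = addBBD$cA
  rot[3] = ddBBD$cAa
  rot[4] = dBBD$cAad
  rot[5] = BBD$cAadd
  rot[6] = BD$cAaddB
  rot[7] = D$cAaddBB
  rot[8] = $cAaddBBD
Sorted (with $ < everything):
  sorted[0] = $cAaddBBD
  sorted[1] = AaddBBD$c
  sorted[2] = BBD$cAadd
  sorted[3] = BD$cAaddB
  sorted[4] = D$cAaddBB
  sorted[5] = addBBD$cA
  sorted[6] = cAaddBBD$
  sorted[7] = dBBD$cAad
  sorted[8] = ddBBD$cAa
sorted[5] = addBBD$cA

Answer: addBBD$cA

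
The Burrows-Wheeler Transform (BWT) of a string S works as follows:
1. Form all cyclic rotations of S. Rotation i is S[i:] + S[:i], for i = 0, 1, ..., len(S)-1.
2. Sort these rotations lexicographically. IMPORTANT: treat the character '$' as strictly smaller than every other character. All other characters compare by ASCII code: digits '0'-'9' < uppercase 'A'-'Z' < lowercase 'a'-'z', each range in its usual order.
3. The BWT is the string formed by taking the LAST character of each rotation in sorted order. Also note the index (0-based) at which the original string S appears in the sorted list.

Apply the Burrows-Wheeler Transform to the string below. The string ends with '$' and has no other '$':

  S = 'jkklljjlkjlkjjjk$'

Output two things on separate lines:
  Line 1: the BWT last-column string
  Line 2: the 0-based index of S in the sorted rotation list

All 17 rotations (rotation i = S[i:]+S[:i]):
  rot[0] = jkklljjlkjlkjjjk$
  rot[1] = kklljjlkjlkjjjk$j
  rot[2] = klljjlkjlkjjjk$jk
  rot[3] = lljjlkjlkjjjk$jkk
  rot[4] = ljjlkjlkjjjk$jkkl
  rot[5] = jjlkjlkjjjk$jkkll
  rot[6] = jlkjlkjjjk$jkkllj
  rot[7] = lkjlkjjjk$jkklljj
  rot[8] = kjlkjjjk$jkklljjl
  rot[9] = jlkjjjk$jkklljjlk
  rot[10] = lkjjjk$jkklljjlkj
  rot[11] = kjjjk$jkklljjlkjl
  rot[12] = jjjk$jkklljjlkjlk
  rot[13] = jjk$jkklljjlkjlkj
  rot[14] = jk$jkklljjlkjlkjj
  rot[15] = k$jkklljjlkjlkjjj
  rot[16] = $jkklljjlkjlkjjjk
Sorted (with $ < everything):
  sorted[0] = $jkklljjlkjlkjjjk  (last char: 'k')
  sorted[1] = jjjk$jkklljjlkjlk  (last char: 'k')
  sorted[2] = jjk$jkklljjlkjlkj  (last char: 'j')
  sorted[3] = jjlkjlkjjjk$jkkll  (last char: 'l')
  sorted[4] = jk$jkklljjlkjlkjj  (last char: 'j')
  sorted[5] = jkklljjlkjlkjjjk$  (last char: '$')
  sorted[6] = jlkjjjk$jkklljjlk  (last char: 'k')
  sorted[7] = jlkjlkjjjk$jkkllj  (last char: 'j')
  sorted[8] = k$jkklljjlkjlkjjj  (last char: 'j')
  sorted[9] = kjjjk$jkklljjlkjl  (last char: 'l')
  sorted[10] = kjlkjjjk$jkklljjl  (last char: 'l')
  sorted[11] = kklljjlkjlkjjjk$j  (last char: 'j')
  sorted[12] = klljjlkjlkjjjk$jk  (last char: 'k')
  sorted[13] = ljjlkjlkjjjk$jkkl  (last char: 'l')
  sorted[14] = lkjjjk$jkklljjlkj  (last char: 'j')
  sorted[15] = lkjlkjjjk$jkklljj  (last char: 'j')
  sorted[16] = lljjlkjlkjjjk$jkk  (last char: 'k')
Last column: kkjlj$kjjlljkljjk
Original string S is at sorted index 5

Answer: kkjlj$kjjlljkljjk
5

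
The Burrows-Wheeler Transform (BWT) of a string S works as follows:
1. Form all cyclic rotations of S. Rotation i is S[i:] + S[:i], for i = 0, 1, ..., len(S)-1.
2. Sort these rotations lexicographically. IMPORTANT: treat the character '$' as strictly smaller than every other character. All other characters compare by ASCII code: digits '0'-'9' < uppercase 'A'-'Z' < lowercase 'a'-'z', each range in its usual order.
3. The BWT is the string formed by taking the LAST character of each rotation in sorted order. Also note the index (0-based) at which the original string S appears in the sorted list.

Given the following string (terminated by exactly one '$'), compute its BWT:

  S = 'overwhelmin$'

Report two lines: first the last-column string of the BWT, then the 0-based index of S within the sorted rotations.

Answer: nhvwmeli$eor
8

Derivation:
All 12 rotations (rotation i = S[i:]+S[:i]):
  rot[0] = overwhelmin$
  rot[1] = verwhelmin$o
  rot[2] = erwhelmin$ov
  rot[3] = rwhelmin$ove
  rot[4] = whelmin$over
  rot[5] = helmin$overw
  rot[6] = elmin$overwh
  rot[7] = lmin$overwhe
  rot[8] = min$overwhel
  rot[9] = in$overwhelm
  rot[10] = n$overwhelmi
  rot[11] = $overwhelmin
Sorted (with $ < everything):
  sorted[0] = $overwhelmin  (last char: 'n')
  sorted[1] = elmin$overwh  (last char: 'h')
  sorted[2] = erwhelmin$ov  (last char: 'v')
  sorted[3] = helmin$overw  (last char: 'w')
  sorted[4] = in$overwhelm  (last char: 'm')
  sorted[5] = lmin$overwhe  (last char: 'e')
  sorted[6] = min$overwhel  (last char: 'l')
  sorted[7] = n$overwhelmi  (last char: 'i')
  sorted[8] = overwhelmin$  (last char: '$')
  sorted[9] = rwhelmin$ove  (last char: 'e')
  sorted[10] = verwhelmin$o  (last char: 'o')
  sorted[11] = whelmin$over  (last char: 'r')
Last column: nhvwmeli$eor
Original string S is at sorted index 8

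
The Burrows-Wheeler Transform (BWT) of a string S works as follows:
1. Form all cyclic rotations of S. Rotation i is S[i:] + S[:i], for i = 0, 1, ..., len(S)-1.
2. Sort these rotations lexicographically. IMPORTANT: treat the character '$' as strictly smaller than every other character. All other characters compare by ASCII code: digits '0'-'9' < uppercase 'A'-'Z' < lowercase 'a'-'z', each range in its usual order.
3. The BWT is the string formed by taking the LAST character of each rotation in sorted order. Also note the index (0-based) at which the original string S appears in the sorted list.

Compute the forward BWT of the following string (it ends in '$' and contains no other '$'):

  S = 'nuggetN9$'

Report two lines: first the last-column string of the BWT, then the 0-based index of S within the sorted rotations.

Answer: 9Ntggu$en
6

Derivation:
All 9 rotations (rotation i = S[i:]+S[:i]):
  rot[0] = nuggetN9$
  rot[1] = uggetN9$n
  rot[2] = ggetN9$nu
  rot[3] = getN9$nug
  rot[4] = etN9$nugg
  rot[5] = tN9$nugge
  rot[6] = N9$nugget
  rot[7] = 9$nuggetN
  rot[8] = $nuggetN9
Sorted (with $ < everything):
  sorted[0] = $nuggetN9  (last char: '9')
  sorted[1] = 9$nuggetN  (last char: 'N')
  sorted[2] = N9$nugget  (last char: 't')
  sorted[3] = etN9$nugg  (last char: 'g')
  sorted[4] = getN9$nug  (last char: 'g')
  sorted[5] = ggetN9$nu  (last char: 'u')
  sorted[6] = nuggetN9$  (last char: '$')
  sorted[7] = tN9$nugge  (last char: 'e')
  sorted[8] = uggetN9$n  (last char: 'n')
Last column: 9Ntggu$en
Original string S is at sorted index 6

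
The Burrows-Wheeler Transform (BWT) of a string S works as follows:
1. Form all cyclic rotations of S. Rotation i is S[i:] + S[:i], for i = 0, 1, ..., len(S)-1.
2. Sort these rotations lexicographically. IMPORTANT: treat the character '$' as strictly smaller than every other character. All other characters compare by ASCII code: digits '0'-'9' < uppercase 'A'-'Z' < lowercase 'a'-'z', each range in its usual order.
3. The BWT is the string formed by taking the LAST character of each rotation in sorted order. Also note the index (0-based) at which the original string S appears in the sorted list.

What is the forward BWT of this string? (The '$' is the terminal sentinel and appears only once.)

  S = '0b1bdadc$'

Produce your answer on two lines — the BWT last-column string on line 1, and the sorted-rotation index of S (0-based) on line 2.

Answer: c$bd01dba
1

Derivation:
All 9 rotations (rotation i = S[i:]+S[:i]):
  rot[0] = 0b1bdadc$
  rot[1] = b1bdadc$0
  rot[2] = 1bdadc$0b
  rot[3] = bdadc$0b1
  rot[4] = dadc$0b1b
  rot[5] = adc$0b1bd
  rot[6] = dc$0b1bda
  rot[7] = c$0b1bdad
  rot[8] = $0b1bdadc
Sorted (with $ < everything):
  sorted[0] = $0b1bdadc  (last char: 'c')
  sorted[1] = 0b1bdadc$  (last char: '$')
  sorted[2] = 1bdadc$0b  (last char: 'b')
  sorted[3] = adc$0b1bd  (last char: 'd')
  sorted[4] = b1bdadc$0  (last char: '0')
  sorted[5] = bdadc$0b1  (last char: '1')
  sorted[6] = c$0b1bdad  (last char: 'd')
  sorted[7] = dadc$0b1b  (last char: 'b')
  sorted[8] = dc$0b1bda  (last char: 'a')
Last column: c$bd01dba
Original string S is at sorted index 1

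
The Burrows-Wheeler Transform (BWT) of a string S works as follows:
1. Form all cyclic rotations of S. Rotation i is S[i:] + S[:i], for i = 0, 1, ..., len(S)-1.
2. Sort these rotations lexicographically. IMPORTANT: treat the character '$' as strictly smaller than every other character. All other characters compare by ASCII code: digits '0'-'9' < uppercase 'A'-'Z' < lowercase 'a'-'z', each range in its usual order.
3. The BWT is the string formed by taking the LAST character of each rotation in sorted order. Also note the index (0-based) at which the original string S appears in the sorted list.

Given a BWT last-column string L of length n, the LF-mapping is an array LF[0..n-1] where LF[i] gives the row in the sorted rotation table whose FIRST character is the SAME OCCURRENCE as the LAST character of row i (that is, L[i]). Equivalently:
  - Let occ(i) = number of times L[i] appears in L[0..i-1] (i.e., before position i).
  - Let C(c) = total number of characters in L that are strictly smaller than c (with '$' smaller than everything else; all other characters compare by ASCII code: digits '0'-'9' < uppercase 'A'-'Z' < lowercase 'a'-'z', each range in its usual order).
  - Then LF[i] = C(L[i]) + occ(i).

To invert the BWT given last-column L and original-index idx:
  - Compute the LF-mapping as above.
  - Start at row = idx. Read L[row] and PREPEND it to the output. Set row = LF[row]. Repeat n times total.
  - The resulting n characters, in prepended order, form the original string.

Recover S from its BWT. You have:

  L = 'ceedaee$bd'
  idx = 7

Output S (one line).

Answer: ebedeeadc$

Derivation:
LF mapping: 3 6 7 4 1 8 9 0 2 5
Walk LF starting at row 7, prepending L[row]:
  step 1: row=7, L[7]='$', prepend. Next row=LF[7]=0
  step 2: row=0, L[0]='c', prepend. Next row=LF[0]=3
  step 3: row=3, L[3]='d', prepend. Next row=LF[3]=4
  step 4: row=4, L[4]='a', prepend. Next row=LF[4]=1
  step 5: row=1, L[1]='e', prepend. Next row=LF[1]=6
  step 6: row=6, L[6]='e', prepend. Next row=LF[6]=9
  step 7: row=9, L[9]='d', prepend. Next row=LF[9]=5
  step 8: row=5, L[5]='e', prepend. Next row=LF[5]=8
  step 9: row=8, L[8]='b', prepend. Next row=LF[8]=2
  step 10: row=2, L[2]='e', prepend. Next row=LF[2]=7
Reversed output: ebedeeadc$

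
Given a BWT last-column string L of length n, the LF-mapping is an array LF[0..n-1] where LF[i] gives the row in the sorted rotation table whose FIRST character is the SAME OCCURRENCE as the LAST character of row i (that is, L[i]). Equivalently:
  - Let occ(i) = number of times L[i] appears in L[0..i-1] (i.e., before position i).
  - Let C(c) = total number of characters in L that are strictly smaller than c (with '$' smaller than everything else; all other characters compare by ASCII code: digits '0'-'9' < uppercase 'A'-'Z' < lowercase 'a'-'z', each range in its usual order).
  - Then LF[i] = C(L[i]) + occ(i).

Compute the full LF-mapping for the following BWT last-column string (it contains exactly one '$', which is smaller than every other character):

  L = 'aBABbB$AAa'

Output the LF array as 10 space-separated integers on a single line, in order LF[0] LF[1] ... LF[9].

Answer: 7 4 1 5 9 6 0 2 3 8

Derivation:
Char counts: '$':1, 'A':3, 'B':3, 'a':2, 'b':1
C (first-col start): C('$')=0, C('A')=1, C('B')=4, C('a')=7, C('b')=9
L[0]='a': occ=0, LF[0]=C('a')+0=7+0=7
L[1]='B': occ=0, LF[1]=C('B')+0=4+0=4
L[2]='A': occ=0, LF[2]=C('A')+0=1+0=1
L[3]='B': occ=1, LF[3]=C('B')+1=4+1=5
L[4]='b': occ=0, LF[4]=C('b')+0=9+0=9
L[5]='B': occ=2, LF[5]=C('B')+2=4+2=6
L[6]='$': occ=0, LF[6]=C('$')+0=0+0=0
L[7]='A': occ=1, LF[7]=C('A')+1=1+1=2
L[8]='A': occ=2, LF[8]=C('A')+2=1+2=3
L[9]='a': occ=1, LF[9]=C('a')+1=7+1=8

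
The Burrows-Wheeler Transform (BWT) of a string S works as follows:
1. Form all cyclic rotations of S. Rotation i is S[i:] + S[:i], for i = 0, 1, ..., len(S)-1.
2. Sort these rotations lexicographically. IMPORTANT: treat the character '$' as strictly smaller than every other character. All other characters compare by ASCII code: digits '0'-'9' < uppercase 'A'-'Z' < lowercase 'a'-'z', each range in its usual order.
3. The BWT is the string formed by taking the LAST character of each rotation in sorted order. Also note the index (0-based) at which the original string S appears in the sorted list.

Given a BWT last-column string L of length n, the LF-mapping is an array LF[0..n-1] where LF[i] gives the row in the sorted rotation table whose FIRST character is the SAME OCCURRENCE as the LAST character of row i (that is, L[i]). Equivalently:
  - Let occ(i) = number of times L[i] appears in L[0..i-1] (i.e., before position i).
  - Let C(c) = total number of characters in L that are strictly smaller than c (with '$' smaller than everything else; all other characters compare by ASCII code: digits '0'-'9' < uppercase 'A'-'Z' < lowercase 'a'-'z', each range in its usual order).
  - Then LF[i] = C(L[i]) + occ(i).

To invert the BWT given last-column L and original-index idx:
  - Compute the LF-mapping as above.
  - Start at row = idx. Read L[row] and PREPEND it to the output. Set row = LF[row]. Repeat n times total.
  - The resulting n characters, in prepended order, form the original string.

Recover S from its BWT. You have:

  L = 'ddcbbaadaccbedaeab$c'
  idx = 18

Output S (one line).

LF mapping: 14 15 10 6 7 1 2 16 3 11 12 8 18 17 4 19 5 9 0 13
Walk LF starting at row 18, prepending L[row]:
  step 1: row=18, L[18]='$', prepend. Next row=LF[18]=0
  step 2: row=0, L[0]='d', prepend. Next row=LF[0]=14
  step 3: row=14, L[14]='a', prepend. Next row=LF[14]=4
  step 4: row=4, L[4]='b', prepend. Next row=LF[4]=7
  step 5: row=7, L[7]='d', prepend. Next row=LF[7]=16
  step 6: row=16, L[16]='a', prepend. Next row=LF[16]=5
  step 7: row=5, L[5]='a', prepend. Next row=LF[5]=1
  step 8: row=1, L[1]='d', prepend. Next row=LF[1]=15
  step 9: row=15, L[15]='e', prepend. Next row=LF[15]=19
  step 10: row=19, L[19]='c', prepend. Next row=LF[19]=13
  step 11: row=13, L[13]='d', prepend. Next row=LF[13]=17
  step 12: row=17, L[17]='b', prepend. Next row=LF[17]=9
  step 13: row=9, L[9]='c', prepend. Next row=LF[9]=11
  step 14: row=11, L[11]='b', prepend. Next row=LF[11]=8
  step 15: row=8, L[8]='a', prepend. Next row=LF[8]=3
  step 16: row=3, L[3]='b', prepend. Next row=LF[3]=6
  step 17: row=6, L[6]='a', prepend. Next row=LF[6]=2
  step 18: row=2, L[2]='c', prepend. Next row=LF[2]=10
  step 19: row=10, L[10]='c', prepend. Next row=LF[10]=12
  step 20: row=12, L[12]='e', prepend. Next row=LF[12]=18
Reversed output: eccababcbdcedaadbad$

Answer: eccababcbdcedaadbad$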